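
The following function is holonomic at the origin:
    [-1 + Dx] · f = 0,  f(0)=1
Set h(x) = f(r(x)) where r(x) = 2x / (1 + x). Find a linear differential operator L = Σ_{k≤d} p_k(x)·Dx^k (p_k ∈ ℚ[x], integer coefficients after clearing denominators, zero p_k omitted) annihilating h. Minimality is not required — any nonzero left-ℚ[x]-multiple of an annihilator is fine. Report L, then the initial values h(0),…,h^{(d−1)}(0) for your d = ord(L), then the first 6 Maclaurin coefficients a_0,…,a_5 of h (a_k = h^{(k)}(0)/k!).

L = -2 + (1 + 2·x + x^2)·Dx  (order 1).
h: a_k = 1, 2, 0, -2/3, 2/3, -2/5, …
ICs: h(0) = 1.

f: a_k = 1, 1, 1/2, 1/6, 1/24, 1/120, …
f∘r: x↦r, Dx↦Dx/r' in L_f ⇒ L₀.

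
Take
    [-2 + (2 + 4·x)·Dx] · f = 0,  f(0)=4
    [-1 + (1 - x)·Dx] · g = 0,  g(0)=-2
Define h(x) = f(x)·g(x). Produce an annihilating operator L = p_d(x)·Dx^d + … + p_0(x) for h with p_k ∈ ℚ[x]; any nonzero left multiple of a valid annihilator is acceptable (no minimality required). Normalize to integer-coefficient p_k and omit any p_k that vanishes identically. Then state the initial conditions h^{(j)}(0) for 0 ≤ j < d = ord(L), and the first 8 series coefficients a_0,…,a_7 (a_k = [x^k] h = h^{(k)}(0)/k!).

f: a_k = 4, 4, -2, 2, -5/2, 7/2, -21/4, 33/4, …
g: a_k = -2, -2, -2, -2, -2, -2, -2, -2, …
Product ⇒ symmetric product L₀, ord ≤ 1.
L = (2 + x) + (-1 - x + 2·x^2)·Dx  (order 1).
h: a_k = -8, -16, -12, -16, -11, -18, -15/2, -24, …
ICs: h(0) = -8.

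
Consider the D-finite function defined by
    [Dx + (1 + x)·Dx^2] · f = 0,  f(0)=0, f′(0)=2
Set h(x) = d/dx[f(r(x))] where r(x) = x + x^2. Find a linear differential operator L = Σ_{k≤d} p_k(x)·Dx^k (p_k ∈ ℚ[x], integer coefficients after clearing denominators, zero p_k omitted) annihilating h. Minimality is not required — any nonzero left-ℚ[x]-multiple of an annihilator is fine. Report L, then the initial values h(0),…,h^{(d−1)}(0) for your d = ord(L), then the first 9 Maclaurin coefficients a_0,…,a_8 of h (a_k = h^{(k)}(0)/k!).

f: a_k = 0, 2, -1, 2/3, -1/2, 2/5, -1/3, 2/7, -1/4, …
h₀=f(r): pull back L_f along r ⇒ L₀.
Differentiate: ansatz ord ≤ ord L₀ ⇒ L.
L = (-1 + 2·x + 2·x^2) + (1 + 3·x + 3·x^2 + 2·x^3)·Dx  (order 1).
h: a_k = 2, 2, -4, 2, 2, -4, 2, 2, -4, …
ICs: h(0) = 2.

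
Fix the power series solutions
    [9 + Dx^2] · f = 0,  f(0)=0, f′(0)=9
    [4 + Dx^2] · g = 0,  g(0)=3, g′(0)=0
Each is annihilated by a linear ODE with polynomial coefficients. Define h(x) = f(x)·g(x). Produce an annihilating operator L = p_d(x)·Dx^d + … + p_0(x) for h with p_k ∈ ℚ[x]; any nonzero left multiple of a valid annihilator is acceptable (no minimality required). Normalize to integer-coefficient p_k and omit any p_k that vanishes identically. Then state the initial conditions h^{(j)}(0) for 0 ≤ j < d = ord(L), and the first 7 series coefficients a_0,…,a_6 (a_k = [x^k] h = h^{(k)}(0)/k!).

f: a_k = 0, 9, 0, -27/2, 0, 243/40, 0, …
g: a_k = 3, 0, -6, 0, 2, 0, -4/15, …
f·g: L₀ = L_f ⊗_s L_g, ord ≤ 2·2.
L = 25 + 26·Dx^2 + Dx^4  (order 4).
h: a_k = 0, 27, 0, -189/2, 0, 4689/40, 0, …
ICs: h(0) = 0, h′(0) = 27, h′′(0) = 0, h′′′(0) = -567.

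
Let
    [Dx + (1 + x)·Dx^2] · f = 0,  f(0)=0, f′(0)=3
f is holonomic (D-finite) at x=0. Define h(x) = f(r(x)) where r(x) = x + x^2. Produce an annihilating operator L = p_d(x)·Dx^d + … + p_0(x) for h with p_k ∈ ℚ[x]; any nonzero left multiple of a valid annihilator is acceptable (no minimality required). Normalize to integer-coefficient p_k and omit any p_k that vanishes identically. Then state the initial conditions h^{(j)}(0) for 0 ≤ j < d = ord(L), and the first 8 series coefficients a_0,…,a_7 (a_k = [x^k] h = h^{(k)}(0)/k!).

f: a_k = 0, 3, -3/2, 1, -3/4, 3/5, -1/2, 3/7, …
Change of var in L_f (x↦r) gives L₀.
L = (-1 + 2·x + 2·x^2)·Dx + (1 + 3·x + 3·x^2 + 2·x^3)·Dx^2  (order 2).
h: a_k = 0, 3, 3/2, -2, 3/4, 3/5, -1, 3/7, …
ICs: h(0) = 0, h′(0) = 3.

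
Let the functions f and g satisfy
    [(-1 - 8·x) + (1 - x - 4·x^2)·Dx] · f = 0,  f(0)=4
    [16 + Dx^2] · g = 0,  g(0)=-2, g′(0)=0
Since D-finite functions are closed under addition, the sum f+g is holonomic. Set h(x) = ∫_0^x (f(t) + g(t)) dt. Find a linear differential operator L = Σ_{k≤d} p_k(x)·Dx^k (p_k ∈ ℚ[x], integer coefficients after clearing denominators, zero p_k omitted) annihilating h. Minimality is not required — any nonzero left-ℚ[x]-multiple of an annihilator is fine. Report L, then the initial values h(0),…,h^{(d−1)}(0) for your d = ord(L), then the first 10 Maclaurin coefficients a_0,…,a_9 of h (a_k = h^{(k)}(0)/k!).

L = (560 + 4608·x + 1664·x^2 + 6144·x^3 + 10240·x^4 + 16384·x^5)·Dx + (-208 + 272·x + 896·x^2 - 1408·x^3 - 1536·x^4 + 6144·x^5 + 8192·x^6)·Dx^2 + (35 + 288·x + 104·x^2 + 384·x^3 + 640·x^4 + 1024·x^5)·Dx^3 + (-13 + 17·x + 56·x^2 - 88·x^3 - 96·x^4 + 384·x^5 + 512·x^6)·Dx^4  (order 4).
h: a_k = 0, 2, 2, 12, 9, 284/15, 130/3, 33092/315, 441/2, 1466876/2835, …
ICs: h(0) = 0, h′(0) = 2, h′′(0) = 4, h′′′(0) = 72.

f: a_k = 4, 4, 20, 36, 116, 260, 724, 1764, 4660, 11716, …
g: a_k = -2, 0, 16, 0, -64/3, 0, 512/45, 0, -1024/315, 0, …
f+g: L₀ = lclm(L_f,L_g), ord ≤ 1+2.
∫: right-multiply L₀ by Dx.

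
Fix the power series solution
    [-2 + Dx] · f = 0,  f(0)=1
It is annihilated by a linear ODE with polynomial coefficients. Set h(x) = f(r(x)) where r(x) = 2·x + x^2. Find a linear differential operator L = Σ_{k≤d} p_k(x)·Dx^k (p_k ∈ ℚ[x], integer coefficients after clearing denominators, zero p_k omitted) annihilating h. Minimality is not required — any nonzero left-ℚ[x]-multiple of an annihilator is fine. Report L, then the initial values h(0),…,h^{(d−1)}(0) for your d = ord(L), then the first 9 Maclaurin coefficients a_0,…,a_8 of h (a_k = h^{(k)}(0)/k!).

f: a_k = 1, 2, 2, 4/3, 2/3, 4/15, 4/45, 8/315, 2/315, …
L₀ from L_f via x↦r, Dx↦r'^{-1}Dx.
L = (-4 - 4·x) + Dx  (order 1).
h: a_k = 1, 4, 10, 56/3, 86/3, 568/15, 1996/45, 2960/63, 14386/315, …
ICs: h(0) = 1.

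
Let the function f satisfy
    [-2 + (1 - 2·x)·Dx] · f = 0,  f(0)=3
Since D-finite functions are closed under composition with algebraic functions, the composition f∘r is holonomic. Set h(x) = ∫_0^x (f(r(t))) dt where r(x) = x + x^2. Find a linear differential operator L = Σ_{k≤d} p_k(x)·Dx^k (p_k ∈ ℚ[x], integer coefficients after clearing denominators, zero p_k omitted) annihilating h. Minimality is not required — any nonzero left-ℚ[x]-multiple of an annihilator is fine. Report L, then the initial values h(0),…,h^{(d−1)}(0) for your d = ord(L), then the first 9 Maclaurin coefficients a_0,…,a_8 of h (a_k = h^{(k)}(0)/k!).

f: a_k = 3, 6, 12, 24, 48, 96, 192, 384, 768, …
f∘r: x↦r, Dx↦Dx/r' in L_f ⇒ L₀.
Integrate: L := L₀·Dx.
L = (2 + 4·x)·Dx + (-1 + 2·x + 2·x^2)·Dx^2  (order 2).
h: a_k = 0, 3, 3, 6, 12, 132/5, 60, 984/7, 336, …
ICs: h(0) = 0, h′(0) = 3.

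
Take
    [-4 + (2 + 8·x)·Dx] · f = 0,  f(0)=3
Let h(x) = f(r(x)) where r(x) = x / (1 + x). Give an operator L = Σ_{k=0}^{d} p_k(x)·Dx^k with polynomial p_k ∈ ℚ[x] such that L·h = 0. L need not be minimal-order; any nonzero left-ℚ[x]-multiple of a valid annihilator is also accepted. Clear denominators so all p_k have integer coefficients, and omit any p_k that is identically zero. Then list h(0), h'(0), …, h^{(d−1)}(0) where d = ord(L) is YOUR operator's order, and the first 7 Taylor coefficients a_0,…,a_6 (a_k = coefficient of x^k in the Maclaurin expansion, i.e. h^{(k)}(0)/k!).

f: a_k = 3, 6, -6, 12, -30, 84, -252, …
h₀=f(r): pull back L_f along r ⇒ L₀.
L = -2 + (1 + 6·x + 5·x^2)·Dx  (order 1).
h: a_k = 3, 6, -12, 30, -90, 306, -1128, …
ICs: h(0) = 3.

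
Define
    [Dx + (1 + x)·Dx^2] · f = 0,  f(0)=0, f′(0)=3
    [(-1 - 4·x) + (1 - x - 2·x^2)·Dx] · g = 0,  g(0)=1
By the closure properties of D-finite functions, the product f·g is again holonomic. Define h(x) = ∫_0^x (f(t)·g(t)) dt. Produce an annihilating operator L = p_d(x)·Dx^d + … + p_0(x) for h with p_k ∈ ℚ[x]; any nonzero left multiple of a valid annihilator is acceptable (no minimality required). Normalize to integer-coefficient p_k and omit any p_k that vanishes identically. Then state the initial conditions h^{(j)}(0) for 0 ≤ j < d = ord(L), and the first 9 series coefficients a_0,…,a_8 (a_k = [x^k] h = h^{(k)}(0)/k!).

f: a_k = 0, 3, -3/2, 1, -3/4, 3/5, -1/2, 3/7, -3/8, …
g: a_k = 1, 1, 3, 5, 11, 21, 43, 85, 171, …
L₀ := L_f ⊗_s L_g (sym. prod.), ord ≤ 2.
∫: right-multiply L₀ by Dx.
L = (5 + 8·x)·Dx + (1 + 11·x + 10·x^2)·Dx^2 + (-1 + 3·x^2 + 2·x^3)·Dx^3  (order 3).
h: a_k = 0, 0, 3/2, 1/2, 17/8, 43/20, 189/40, 141/20, 14907/1120, …
ICs: h(0) = 0, h′(0) = 0, h′′(0) = 3.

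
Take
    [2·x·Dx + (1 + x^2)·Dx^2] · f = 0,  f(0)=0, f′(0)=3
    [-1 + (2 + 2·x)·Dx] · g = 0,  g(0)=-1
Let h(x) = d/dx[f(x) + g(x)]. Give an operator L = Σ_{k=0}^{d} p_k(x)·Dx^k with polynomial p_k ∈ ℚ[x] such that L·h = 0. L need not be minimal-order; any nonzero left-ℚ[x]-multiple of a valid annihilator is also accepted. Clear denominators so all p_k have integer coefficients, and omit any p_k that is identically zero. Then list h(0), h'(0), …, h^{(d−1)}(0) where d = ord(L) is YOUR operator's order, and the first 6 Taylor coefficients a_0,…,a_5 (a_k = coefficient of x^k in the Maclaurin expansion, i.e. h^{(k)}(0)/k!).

f: a_k = 0, 3, 0, -1, 0, 3/5, …
g: a_k = -1, -1/2, 1/8, -1/16, 5/128, -7/256, …
f+g: L₀ = lclm(L_f,L_g), ord ≤ 2+1.
Derive L from L₀ (diff closure).
L = (-4 - 10·x + 12·x^2 + 6·x^3) + (-11 - 16·x + 10·x^2 + 48·x^3 + 21·x^4)·Dx + (-2 + 6·x + 12·x^2 + 12·x^3 + 14·x^4 + 6·x^5)·Dx^2  (order 2).
h: a_k = 5/2, 1/4, -51/16, 5/32, 733/256, 63/512, …
ICs: h(0) = 5/2, h′(0) = 1/4.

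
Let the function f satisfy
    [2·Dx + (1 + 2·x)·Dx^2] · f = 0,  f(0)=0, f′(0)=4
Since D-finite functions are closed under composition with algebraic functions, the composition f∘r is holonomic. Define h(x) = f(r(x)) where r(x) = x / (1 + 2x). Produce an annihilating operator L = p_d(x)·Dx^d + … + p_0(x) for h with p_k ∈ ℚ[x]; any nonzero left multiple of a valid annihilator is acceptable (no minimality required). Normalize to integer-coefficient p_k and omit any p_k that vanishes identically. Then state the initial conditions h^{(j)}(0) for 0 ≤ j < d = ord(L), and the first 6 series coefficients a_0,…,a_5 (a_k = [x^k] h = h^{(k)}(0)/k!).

L = (6 + 16·x)·Dx + (1 + 6·x + 8·x^2)·Dx^2  (order 2).
h: a_k = 0, 4, -12, 112/3, -120, 1984/5, …
ICs: h(0) = 0, h′(0) = 4.

f: a_k = 0, 4, -4, 16/3, -8, 64/5, …
Change of var in L_f (x↦r) gives L₀.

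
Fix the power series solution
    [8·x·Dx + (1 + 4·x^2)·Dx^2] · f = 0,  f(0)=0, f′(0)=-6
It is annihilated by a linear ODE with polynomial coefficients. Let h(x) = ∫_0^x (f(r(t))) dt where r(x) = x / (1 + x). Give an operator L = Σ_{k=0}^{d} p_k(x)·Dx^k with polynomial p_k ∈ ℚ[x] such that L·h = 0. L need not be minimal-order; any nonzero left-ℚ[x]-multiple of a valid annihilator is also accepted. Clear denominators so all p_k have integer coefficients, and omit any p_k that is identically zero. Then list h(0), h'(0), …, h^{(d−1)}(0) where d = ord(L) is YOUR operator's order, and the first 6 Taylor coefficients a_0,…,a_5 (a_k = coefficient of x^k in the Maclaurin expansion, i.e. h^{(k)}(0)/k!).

f: a_k = 0, -6, 0, 8, 0, -96/5, …
h₀=f(r): pull back L_f along r ⇒ L₀.
h=∫h₀ ⇒ L = L₀·Dx.
L = (2 + 10·x)·Dx^2 + (1 + 2·x + 5·x^2)·Dx^3  (order 3).
h: a_k = 0, 0, -3, 2, 1/2, -18/5, …
ICs: h(0) = 0, h′(0) = 0, h′′(0) = -6.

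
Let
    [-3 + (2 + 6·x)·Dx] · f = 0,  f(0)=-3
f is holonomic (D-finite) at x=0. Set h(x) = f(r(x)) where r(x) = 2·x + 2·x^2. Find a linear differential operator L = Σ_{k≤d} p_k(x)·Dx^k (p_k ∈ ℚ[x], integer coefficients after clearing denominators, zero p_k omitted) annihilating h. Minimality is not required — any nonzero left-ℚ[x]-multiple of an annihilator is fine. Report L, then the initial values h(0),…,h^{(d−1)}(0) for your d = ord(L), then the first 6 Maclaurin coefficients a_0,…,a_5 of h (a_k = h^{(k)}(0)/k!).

L = (-3 - 6·x) + (1 + 6·x + 6·x^2)·Dx  (order 1).
h: a_k = -3, -9, 9/2, -27/2, 351/8, -1215/8, …
ICs: h(0) = -3.

f: a_k = -3, -9/2, 27/8, -81/16, 1215/128, -5103/256, …
Change of var in L_f (x↦r) gives L₀.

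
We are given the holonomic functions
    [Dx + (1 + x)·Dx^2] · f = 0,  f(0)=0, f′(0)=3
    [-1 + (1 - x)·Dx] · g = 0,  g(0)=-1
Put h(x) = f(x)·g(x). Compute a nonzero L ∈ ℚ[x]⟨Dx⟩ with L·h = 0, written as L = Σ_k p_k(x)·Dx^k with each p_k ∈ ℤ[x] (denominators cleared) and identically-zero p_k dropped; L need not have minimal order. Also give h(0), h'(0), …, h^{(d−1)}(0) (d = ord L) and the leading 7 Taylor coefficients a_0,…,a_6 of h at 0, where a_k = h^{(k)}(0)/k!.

L = 1 + (1 + 3·x)·Dx + (-1 + x^2)·Dx^2  (order 2).
h: a_k = 0, -3, -3/2, -5/2, -7/4, -47/20, -37/20, …
ICs: h(0) = 0, h′(0) = -3.

f: a_k = 0, 3, -3/2, 1, -3/4, 3/5, -1/2, …
g: a_k = -1, -1, -1, -1, -1, -1, -1, …
f·g: L₀ = L_f ⊗_s L_g, ord ≤ 2·1.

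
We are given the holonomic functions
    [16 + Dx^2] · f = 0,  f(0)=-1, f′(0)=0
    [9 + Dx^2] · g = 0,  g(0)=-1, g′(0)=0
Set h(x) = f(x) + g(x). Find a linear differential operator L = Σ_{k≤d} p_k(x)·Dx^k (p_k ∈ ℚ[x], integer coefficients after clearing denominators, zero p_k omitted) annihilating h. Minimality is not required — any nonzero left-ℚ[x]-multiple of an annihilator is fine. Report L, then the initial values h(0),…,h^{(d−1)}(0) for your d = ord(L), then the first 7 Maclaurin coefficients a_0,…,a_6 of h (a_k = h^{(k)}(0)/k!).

f: a_k = -1, 0, 8, 0, -32/3, 0, 256/45, …
g: a_k = -1, 0, 9/2, 0, -27/8, 0, 81/80, …
Weyl lclm of L_f,L_g ⇒ L₀ (ord ≤ 4).
L = 144 + 25·Dx^2 + Dx^4  (order 4).
h: a_k = -2, 0, 25/2, 0, -337/24, 0, 965/144, …
ICs: h(0) = -2, h′(0) = 0, h′′(0) = 25, h′′′(0) = 0.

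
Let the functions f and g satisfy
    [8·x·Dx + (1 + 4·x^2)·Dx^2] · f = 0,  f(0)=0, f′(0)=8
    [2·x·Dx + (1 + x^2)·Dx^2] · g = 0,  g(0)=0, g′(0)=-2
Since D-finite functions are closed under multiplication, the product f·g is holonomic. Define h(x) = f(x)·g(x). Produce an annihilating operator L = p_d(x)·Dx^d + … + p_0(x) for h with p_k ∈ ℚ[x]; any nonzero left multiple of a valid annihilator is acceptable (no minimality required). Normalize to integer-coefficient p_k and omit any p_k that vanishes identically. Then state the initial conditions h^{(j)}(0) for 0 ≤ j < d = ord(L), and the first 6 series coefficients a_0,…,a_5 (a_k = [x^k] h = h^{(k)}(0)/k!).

f: a_k = 0, 8, 0, -32/3, 0, 128/5, …
g: a_k = 0, -2, 0, 2/3, 0, -2/5, …
Product ⇒ symmetric product L₀, ord ≤ 4.
L = (-96·x - 800·x^3 - 1024·x^5 + 640·x^7 + 1536·x^9)·Dx + (-20 - 412·x^2 - 1440·x^4 - 896·x^6 + 2240·x^8 + 2304·x^10)·Dx^2 + (-40·x - 280·x^3 - 480·x^5 + 272·x^7 + 1280·x^9 + 768·x^11)·Dx^3 + (-1 - 10·x^2 - 29·x^4 + 116·x^8 + 160·x^10 + 64·x^12)·Dx^4  (order 4).
h: a_k = 0, 0, -16, 0, 80/3, 0, …
ICs: h(0) = 0, h′(0) = 0, h′′(0) = -32, h′′′(0) = 0.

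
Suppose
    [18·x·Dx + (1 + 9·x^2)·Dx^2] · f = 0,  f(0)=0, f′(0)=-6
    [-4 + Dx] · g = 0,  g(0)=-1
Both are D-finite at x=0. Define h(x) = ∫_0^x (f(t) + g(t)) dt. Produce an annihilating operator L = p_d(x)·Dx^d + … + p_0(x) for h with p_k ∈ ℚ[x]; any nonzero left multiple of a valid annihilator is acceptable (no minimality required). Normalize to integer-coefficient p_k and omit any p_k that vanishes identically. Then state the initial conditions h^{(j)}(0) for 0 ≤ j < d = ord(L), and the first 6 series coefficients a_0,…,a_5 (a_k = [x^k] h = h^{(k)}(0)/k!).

f: a_k = 0, -6, 0, 18, 0, -486/5, …
g: a_k = -1, -4, -8, -32/3, -32/3, -128/15, …
L₀ := lclm(L_f,L_g); ord L₀ ≤ 2+1.
h=∫h₀ ⇒ L = L₀·Dx.
L = (36 - 144·x - 972·x^2 - 1296·x^3)·Dx^2 + (-17 + 99·x^2 - 648·x^4)·Dx^3 + (2 + 9·x + 36·x^2 + 81·x^3 + 162·x^4)·Dx^4  (order 4).
h: a_k = 0, -1, -5, -8/3, 11/6, -32/15, …
ICs: h(0) = 0, h′(0) = -1, h′′(0) = -10, h′′′(0) = -16.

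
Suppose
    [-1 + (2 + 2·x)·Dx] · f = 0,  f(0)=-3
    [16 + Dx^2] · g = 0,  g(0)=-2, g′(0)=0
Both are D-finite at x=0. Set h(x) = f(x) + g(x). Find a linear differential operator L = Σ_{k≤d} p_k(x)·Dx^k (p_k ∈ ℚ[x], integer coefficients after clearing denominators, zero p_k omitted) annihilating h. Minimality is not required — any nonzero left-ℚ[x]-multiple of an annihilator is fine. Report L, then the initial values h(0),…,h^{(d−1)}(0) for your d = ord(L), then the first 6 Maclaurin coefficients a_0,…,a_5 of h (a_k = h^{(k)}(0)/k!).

L = (-1072 - 2048·x - 1024·x^2) + (2016 + 6112·x + 6144·x^2 + 2048·x^3)·Dx + (-67 - 128·x - 64·x^2)·Dx^2 + (126 + 382·x + 384·x^2 + 128·x^3)·Dx^3  (order 3).
h: a_k = -5, -3/2, 131/8, -3/16, -8147/384, -21/256, …
ICs: h(0) = -5, h′(0) = -3/2, h′′(0) = 131/4.

f: a_k = -3, -3/2, 3/8, -3/16, 15/128, -21/256, …
g: a_k = -2, 0, 16, 0, -64/3, 0, …
L₀ := lclm(L_f,L_g); ord L₀ ≤ 1+2.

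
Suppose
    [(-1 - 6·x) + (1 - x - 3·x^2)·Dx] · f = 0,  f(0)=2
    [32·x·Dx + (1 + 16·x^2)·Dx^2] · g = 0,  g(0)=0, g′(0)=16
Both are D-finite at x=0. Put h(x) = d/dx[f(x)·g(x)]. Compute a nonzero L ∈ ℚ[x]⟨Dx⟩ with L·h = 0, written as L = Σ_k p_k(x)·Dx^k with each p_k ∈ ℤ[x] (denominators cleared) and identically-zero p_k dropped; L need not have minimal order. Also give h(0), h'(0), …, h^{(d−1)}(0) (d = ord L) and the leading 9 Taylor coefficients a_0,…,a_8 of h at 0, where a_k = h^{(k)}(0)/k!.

f: a_k = 2, 2, 8, 14, 38, 80, 194, 434, 1016, …
g: a_k = 0, 16, 0, -256/3, 0, 4096/5, 0, -65536/7, 0, …
Sym-product of L_f,L_g gives L₀ (≤ ord 2).
h=h₀': d/dx-closure on L₀ ⇒ L.
L = (-74 + 8736·x^2 + 18432·x^3 + 82944·x^4) + (25 + 182·x - 48·x^2 + 96·x^3 + 18432·x^4 + 55296·x^5)·Dx + (-3 - 13·x - 167·x^2 - 16·x^3 - 1472·x^4 + 3072·x^5 + 6912·x^6)·Dx^2  (order 2).
h: a_k = 32, 64, -128, 640/3, 23456/3, 51712/5, -1292512/15, -5996288/105, 59519104/35, …
ICs: h(0) = 32, h′(0) = 64.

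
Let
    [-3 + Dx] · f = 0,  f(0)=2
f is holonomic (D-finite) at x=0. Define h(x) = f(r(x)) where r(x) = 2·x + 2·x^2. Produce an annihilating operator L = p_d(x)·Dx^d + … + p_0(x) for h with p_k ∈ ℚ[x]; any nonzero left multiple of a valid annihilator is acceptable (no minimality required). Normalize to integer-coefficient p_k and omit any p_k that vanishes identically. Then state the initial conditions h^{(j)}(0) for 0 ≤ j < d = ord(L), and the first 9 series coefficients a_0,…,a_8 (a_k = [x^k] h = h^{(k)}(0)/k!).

L = (-6 - 12·x) + Dx  (order 1).
h: a_k = 2, 12, 48, 144, 360, 3888/5, 7488/5, 91584/35, 147312/35, …
ICs: h(0) = 2.

f: a_k = 2, 6, 9, 9, 27/4, 81/20, 81/40, 243/280, 729/2240, …
Substitute x→r, Dx→(1/r')Dx; clear ⇒ L₀.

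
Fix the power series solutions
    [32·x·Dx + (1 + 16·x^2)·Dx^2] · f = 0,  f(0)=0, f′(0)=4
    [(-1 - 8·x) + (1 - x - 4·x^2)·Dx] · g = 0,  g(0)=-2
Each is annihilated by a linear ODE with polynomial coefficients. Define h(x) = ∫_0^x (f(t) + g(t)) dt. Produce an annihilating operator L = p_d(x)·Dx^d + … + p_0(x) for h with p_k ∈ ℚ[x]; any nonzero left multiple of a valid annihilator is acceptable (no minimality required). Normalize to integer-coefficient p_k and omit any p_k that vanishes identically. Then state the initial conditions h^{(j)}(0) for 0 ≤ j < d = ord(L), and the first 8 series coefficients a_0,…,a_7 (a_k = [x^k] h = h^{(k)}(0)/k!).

L = (160 - 640·x - 14848·x^2 - 36864·x^3 - 178176·x^4 - 98304·x^6)·Dx^2 + (-43 - 336·x - 16·x^2 - 3072·x^3 - 35072·x^4 - 124928·x^5 - 12288·x^6 - 98304·x^7)·Dx^3 + (5 + 23·x + 272·x^2 + 16·x^3 + 2368·x^4 - 5888·x^5 - 12288·x^6 - 4096·x^7 - 16384·x^8)·Dx^4  (order 4).
h: a_k = 0, -2, 1, -10/3, -59/6, -58/5, 187/15, -362/7, …
ICs: h(0) = 0, h′(0) = -2, h′′(0) = 2, h′′′(0) = -20.

f: a_k = 0, 4, 0, -64/3, 0, 1024/5, 0, -16384/7, …
g: a_k = -2, -2, -10, -18, -58, -130, -362, -882, …
f+g: L₀ = lclm(L_f,L_g), ord ≤ 2+1.
∫: right-multiply L₀ by Dx.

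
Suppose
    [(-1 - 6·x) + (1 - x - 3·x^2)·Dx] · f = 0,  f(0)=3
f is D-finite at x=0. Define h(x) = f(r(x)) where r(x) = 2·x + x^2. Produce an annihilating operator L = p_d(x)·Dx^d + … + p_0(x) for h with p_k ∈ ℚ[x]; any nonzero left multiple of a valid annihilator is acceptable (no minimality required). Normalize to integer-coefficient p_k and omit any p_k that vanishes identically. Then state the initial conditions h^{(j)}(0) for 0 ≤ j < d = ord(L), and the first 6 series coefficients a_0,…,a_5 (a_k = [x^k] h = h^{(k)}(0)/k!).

L = (2 + 26·x + 36·x^2 + 12·x^3) + (-1 + 2·x + 13·x^2 + 12·x^3 + 3·x^4)·Dx  (order 1).
h: a_k = 3, 6, 51, 216, 1176, 5790, …
ICs: h(0) = 3.

f: a_k = 3, 3, 12, 21, 57, 120, …
Substitute x→r, Dx→(1/r')Dx; clear ⇒ L₀.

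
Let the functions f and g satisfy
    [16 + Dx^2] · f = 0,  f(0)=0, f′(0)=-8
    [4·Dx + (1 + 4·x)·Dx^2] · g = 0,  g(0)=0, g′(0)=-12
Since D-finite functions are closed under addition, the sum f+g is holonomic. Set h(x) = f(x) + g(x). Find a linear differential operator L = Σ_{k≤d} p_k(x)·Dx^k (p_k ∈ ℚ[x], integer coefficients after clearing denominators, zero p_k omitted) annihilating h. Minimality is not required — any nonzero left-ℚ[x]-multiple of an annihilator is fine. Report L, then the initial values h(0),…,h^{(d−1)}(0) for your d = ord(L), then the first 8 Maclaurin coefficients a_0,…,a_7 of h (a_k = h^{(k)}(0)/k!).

f: a_k = 0, -8, 0, 64/3, 0, -256/15, 0, 2048/315, …
g: a_k = 0, -12, 24, -64, 192, -3072/5, 2048, -49152/7, …
Weyl lclm of L_f,L_g ⇒ L₀ (ord ≤ 4).
L = (448 + 512·x + 1024·x^2)·Dx + (48 + 320·x + 768·x^2 + 1024·x^3)·Dx^2 + (28 + 32·x + 64·x^2)·Dx^3 + (3 + 20·x + 48·x^2 + 64·x^3)·Dx^4  (order 4).
h: a_k = 0, -20, 24, -128/3, 192, -9472/15, 2048, -2209792/315, …
ICs: h(0) = 0, h′(0) = -20, h′′(0) = 48, h′′′(0) = -256.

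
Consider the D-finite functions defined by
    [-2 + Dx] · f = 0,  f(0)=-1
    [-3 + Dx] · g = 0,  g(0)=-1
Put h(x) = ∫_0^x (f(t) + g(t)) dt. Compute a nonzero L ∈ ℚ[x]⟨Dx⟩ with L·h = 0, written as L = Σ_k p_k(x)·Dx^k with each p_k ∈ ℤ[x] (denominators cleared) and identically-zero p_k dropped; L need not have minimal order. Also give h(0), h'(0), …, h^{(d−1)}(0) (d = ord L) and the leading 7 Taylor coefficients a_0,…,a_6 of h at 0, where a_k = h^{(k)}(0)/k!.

L = 6·Dx - 5·Dx^2 + Dx^3  (order 3).
h: a_k = 0, -2, -5/2, -13/6, -35/24, -97/120, -55/144, …
ICs: h(0) = 0, h′(0) = -2, h′′(0) = -5.

f: a_k = -1, -2, -2, -4/3, -2/3, -4/15, -4/45, …
g: a_k = -1, -3, -9/2, -9/2, -27/8, -81/40, -81/80, …
f+g: L₀ = lclm(L_f,L_g), ord ≤ 1+1.
h=∫₀ˣh₀: take L = L₀·Dx.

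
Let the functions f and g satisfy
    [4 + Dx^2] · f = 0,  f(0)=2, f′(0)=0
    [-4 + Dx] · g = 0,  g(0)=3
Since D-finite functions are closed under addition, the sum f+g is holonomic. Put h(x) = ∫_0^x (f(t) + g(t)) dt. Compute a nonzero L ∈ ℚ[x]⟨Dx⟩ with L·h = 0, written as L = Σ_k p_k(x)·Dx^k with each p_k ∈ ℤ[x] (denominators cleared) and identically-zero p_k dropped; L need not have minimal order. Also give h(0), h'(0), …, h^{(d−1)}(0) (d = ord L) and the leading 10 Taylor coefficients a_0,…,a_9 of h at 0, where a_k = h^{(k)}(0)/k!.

f: a_k = 2, 0, -4, 0, 4/3, 0, -8/45, 0, 4/315, 0, …
g: a_k = 3, 12, 24, 32, 32, 128/5, 256/15, 1024/105, 512/105, 2048/945, …
L₀ := lclm(L_f,L_g); ord L₀ ≤ 2+1.
h=∫h₀ ⇒ L = L₀·Dx.
L = -16·Dx + 4·Dx^2 - 4·Dx^3 + Dx^4  (order 4).
h: a_k = 0, 5, 6, 20/3, 8, 20/3, 64/15, 152/63, 128/105, 44/81, …
ICs: h(0) = 0, h′(0) = 5, h′′(0) = 12, h′′′(0) = 40.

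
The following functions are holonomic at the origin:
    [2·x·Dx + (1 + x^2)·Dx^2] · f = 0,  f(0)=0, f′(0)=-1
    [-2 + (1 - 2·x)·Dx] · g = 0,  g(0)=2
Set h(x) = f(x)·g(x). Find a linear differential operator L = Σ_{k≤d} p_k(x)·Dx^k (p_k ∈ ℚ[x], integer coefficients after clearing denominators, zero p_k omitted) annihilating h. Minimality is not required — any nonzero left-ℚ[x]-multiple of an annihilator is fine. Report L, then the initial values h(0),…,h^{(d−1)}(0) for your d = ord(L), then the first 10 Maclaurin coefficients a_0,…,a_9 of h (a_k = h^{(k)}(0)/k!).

f: a_k = 0, -1, 0, 1/3, 0, -1/5, 0, 1/7, 0, -1/9, …
g: a_k = 2, 4, 8, 16, 32, 64, 128, 256, 512, 1024, …
Sym-product of L_f,L_g gives L₀ (≤ ord 2).
L = 4·x + (4 - 2·x + 8·x^2)·Dx + (-1 + 2·x - x^2 + 2·x^3)·Dx^2  (order 2).
h: a_k = 0, -2, -4, -22/3, -44/3, -446/15, -892/15, -12458/105, -24916/105, -149566/315, …
ICs: h(0) = 0, h′(0) = -2.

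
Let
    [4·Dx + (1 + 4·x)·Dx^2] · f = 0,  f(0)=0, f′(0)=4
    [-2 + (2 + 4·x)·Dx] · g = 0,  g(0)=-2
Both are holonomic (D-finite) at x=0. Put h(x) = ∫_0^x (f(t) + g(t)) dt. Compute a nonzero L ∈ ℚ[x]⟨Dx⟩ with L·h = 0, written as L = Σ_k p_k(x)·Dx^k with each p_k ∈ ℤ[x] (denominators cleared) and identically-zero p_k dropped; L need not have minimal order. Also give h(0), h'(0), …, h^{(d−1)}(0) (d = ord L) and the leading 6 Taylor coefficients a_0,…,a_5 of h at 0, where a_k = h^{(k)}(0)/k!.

L = (20 + 16·x)·Dx^2 + (29 + 104·x + 80·x^2)·Dx^3 + (3 + 22·x + 48·x^2 + 32·x^3)·Dx^4  (order 4).
h: a_k = 0, -2, 1, -7/3, 61/12, -251/20, …
ICs: h(0) = 0, h′(0) = -2, h′′(0) = 2, h′′′(0) = -14.

f: a_k = 0, 4, -8, 64/3, -64, 1024/5, …
g: a_k = -2, -2, 1, -1, 5/4, -7/4, …
Sum ⇒ L₀ = lclm(L_f,L_g) in ℚ(x)⟨Dx⟩.
∫: right-multiply L₀ by Dx.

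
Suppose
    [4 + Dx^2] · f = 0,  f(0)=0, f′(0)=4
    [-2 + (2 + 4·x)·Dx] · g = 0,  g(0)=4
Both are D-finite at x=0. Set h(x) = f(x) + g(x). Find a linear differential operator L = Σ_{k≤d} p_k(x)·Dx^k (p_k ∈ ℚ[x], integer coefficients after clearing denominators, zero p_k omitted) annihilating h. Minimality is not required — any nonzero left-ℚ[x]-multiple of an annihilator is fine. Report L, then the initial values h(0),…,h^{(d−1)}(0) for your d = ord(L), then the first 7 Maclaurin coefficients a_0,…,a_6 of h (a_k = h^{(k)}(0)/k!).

L = (-28 - 64·x - 64·x^2) + (12 + 88·x + 192·x^2 + 128·x^3)·Dx + (-7 - 16·x - 16·x^2)·Dx^2 + (3 + 22·x + 48·x^2 + 32·x^3)·Dx^3  (order 3).
h: a_k = 4, 8, -2, -2/3, -5/2, 121/30, -21/4, …
ICs: h(0) = 4, h′(0) = 8, h′′(0) = -4.

f: a_k = 0, 4, 0, -8/3, 0, 8/15, 0, …
g: a_k = 4, 4, -2, 2, -5/2, 7/2, -21/4, …
Sum ⇒ L₀ = lclm(L_f,L_g) in ℚ(x)⟨Dx⟩.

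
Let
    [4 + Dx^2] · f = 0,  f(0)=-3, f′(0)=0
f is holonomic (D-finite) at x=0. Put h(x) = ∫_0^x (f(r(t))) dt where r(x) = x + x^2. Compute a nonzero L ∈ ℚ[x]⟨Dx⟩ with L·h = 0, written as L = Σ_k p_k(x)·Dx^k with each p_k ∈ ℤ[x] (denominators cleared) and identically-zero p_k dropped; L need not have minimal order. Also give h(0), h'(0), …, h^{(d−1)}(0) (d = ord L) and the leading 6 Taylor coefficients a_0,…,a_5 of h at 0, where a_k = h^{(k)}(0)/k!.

f: a_k = -3, 0, 6, 0, -2, 0, …
Change of var in L_f (x↦r) gives L₀.
h=∫h₀ ⇒ L = L₀·Dx.
L = (4 + 24·x + 48·x^2 + 32·x^3)·Dx - 2·Dx^2 + (1 + 2·x)·Dx^3  (order 3).
h: a_k = 0, -3, 0, 2, 3, 4/5, …
ICs: h(0) = 0, h′(0) = -3, h′′(0) = 0.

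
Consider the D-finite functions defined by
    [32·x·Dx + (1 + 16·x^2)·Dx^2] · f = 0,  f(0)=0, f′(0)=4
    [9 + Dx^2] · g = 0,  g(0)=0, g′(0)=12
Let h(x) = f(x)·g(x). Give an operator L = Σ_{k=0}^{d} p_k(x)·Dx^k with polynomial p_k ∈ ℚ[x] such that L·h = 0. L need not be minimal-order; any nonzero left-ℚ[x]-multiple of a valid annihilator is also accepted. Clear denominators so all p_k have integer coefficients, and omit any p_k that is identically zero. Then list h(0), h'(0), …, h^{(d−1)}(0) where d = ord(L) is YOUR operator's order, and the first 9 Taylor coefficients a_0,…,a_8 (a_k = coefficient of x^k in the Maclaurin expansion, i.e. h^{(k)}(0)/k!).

L = (16425 + 696384·x^2 + 2778624·x^4 + 11943936·x^6 + 47775744·x^8) + (23616·x + 543744·x^3 + 3981312·x^5 + 21233664·x^7)·Dx + (2050 + 87168·x^2 + 470016·x^4 + 2654208·x^6 + 10616832·x^8)·Dx^2 + (2624·x + 60416·x^3 + 442368·x^5 + 2359296·x^7)·Dx^3 + (25 + 1088·x^2 + 17920·x^4 + 147456·x^6 + 589824·x^8)·Dx^4  (order 4).
h: a_k = 0, 0, 48, 0, -328, 0, 2874, 0, -31953, …
ICs: h(0) = 0, h′(0) = 0, h′′(0) = 96, h′′′(0) = 0.

f: a_k = 0, 4, 0, -64/3, 0, 1024/5, 0, -16384/7, 0, …
g: a_k = 0, 12, 0, -18, 0, 81/10, 0, -243/140, 0, …
h₀=f·g: eliminate ⇒ L₀, order ≤ 2·2.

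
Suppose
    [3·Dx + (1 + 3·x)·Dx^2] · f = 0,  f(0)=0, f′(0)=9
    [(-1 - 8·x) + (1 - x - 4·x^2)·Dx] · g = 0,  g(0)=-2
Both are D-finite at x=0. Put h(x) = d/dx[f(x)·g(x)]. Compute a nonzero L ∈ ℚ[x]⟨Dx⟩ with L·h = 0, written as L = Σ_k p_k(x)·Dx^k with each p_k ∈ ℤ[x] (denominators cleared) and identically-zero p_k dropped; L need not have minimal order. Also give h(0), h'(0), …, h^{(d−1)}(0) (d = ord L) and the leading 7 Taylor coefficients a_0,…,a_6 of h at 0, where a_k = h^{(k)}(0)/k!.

f: a_k = 0, 9, -27/2, 27, -243/4, 729/5, -729/2, …
g: a_k = -2, -2, -10, -18, -58, -130, -362, …
Sym-product of L_f,L_g gives L₀ (≤ ord 2).
h₀' ⇒ L via d/dx closure of L₀.
L = (444 + 2376·x + 5184·x^2) + (15 + 381·x + 2592·x^2 + 4032·x^3)·Dx + (-11 - 70·x - 19·x^2 + 468·x^3 + 576·x^4)·Dx^2  (order 2).
h: a_k = -18, 18, -351, 162, -7191/2, 5157/5, -64107/2, …
ICs: h(0) = -18, h′(0) = 18.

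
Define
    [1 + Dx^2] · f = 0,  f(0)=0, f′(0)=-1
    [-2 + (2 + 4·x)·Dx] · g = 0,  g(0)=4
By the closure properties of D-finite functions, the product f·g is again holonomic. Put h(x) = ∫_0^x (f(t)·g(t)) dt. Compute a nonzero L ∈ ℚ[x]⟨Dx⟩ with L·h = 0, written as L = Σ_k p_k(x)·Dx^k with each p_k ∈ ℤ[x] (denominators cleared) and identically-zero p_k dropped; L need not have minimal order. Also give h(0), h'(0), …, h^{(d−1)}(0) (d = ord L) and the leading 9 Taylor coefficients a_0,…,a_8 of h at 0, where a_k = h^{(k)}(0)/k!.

L = (4 + 4·x + 4·x^2)·Dx + (-2 - 4·x)·Dx^2 + (1 + 4·x + 4·x^2)·Dx^3  (order 3).
h: a_k = 0, 0, -2, -4/3, 2/3, -4/15, 16/45, -16/35, 191/315, …
ICs: h(0) = 0, h′(0) = 0, h′′(0) = -4.

f: a_k = 0, -1, 0, 1/6, 0, -1/120, 0, 1/5040, 0, …
g: a_k = 4, 4, -2, 2, -5/2, 7/2, -21/4, 33/4, -429/32, …
Sym-product of L_f,L_g gives L₀ (≤ ord 2).
Integrate: L := L₀·Dx.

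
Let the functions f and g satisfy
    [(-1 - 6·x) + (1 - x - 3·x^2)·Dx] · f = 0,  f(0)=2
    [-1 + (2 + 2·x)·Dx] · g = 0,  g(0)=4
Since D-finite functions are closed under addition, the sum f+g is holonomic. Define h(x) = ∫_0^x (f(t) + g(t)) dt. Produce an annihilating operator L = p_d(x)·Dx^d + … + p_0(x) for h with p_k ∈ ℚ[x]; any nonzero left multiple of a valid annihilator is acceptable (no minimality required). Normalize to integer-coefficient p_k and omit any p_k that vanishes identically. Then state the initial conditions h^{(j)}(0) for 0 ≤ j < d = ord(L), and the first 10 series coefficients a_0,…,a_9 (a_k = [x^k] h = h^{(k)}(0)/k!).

f: a_k = 2, 2, 8, 14, 38, 80, 194, 434, 1016, 2318, …
g: a_k = 4, 2, -1/2, 1/4, -5/32, 7/64, -21/256, 33/512, -429/8192, 715/16384, …
h₀=f+g: left-lcm gives L₀, ord ≤ 2.
∫: right-multiply L₀ by Dx.
L = (-17 - 57·x - 135·x^2 - 90·x^3)·Dx + (33 + 134·x + 387·x^2 + 510·x^3 + 225·x^4)·Dx^2 + (-2 - 30·x - 22·x^2 + 126·x^3 + 210·x^4 + 90·x^5)·Dx^3  (order 3).
h: a_k = 0, 6, 2, 5/2, 57/16, 1211/160, 1709/128, 49643/1792, 222241/4096, 8322643/73728, …
ICs: h(0) = 0, h′(0) = 6, h′′(0) = 4.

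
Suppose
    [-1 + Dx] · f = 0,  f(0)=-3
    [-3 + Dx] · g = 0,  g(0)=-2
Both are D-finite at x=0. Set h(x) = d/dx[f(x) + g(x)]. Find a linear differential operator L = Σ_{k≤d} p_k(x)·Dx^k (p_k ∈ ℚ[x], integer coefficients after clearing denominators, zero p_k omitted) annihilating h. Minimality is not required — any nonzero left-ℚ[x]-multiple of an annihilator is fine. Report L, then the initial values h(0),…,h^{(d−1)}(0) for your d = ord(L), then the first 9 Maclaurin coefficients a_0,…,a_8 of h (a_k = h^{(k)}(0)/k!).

f: a_k = -3, -3, -3/2, -1/2, -1/8, -1/40, -1/240, -1/1680, -1/13440, …
g: a_k = -2, -6, -9, -9, -27/4, -81/20, -81/40, -243/280, -729/2240, …
L₀ := lclm(L_f,L_g); ord L₀ ≤ 1+1.
Differentiate: ansatz ord ≤ ord L₀ ⇒ L.
L = 3 - 4·Dx + Dx^2  (order 2).
h: a_k = -9, -21, -57/2, -55/2, -163/8, -487/40, -1459/240, -125/48, -13123/13440, …
ICs: h(0) = -9, h′(0) = -21.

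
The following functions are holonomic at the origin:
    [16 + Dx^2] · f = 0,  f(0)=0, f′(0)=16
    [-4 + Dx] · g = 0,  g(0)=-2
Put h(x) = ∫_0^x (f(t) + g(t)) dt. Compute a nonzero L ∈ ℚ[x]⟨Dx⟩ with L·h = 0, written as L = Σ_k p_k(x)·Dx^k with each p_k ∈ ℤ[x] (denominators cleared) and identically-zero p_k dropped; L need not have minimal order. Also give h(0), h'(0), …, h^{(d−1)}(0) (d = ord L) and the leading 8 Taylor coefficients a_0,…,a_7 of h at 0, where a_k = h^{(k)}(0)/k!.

f: a_k = 0, 16, 0, -128/3, 0, 512/15, 0, -4096/315, …
g: a_k = -2, -8, -16, -64/3, -64/3, -256/15, -512/45, -2048/315, …
L₀ := lclm(L_f,L_g); ord L₀ ≤ 2+1.
h=∫₀ˣh₀: take L = L₀·Dx.
L = -64·Dx + 16·Dx^2 - 4·Dx^3 + Dx^4  (order 4).
h: a_k = 0, -2, 4, -16/3, -16, -64/15, 128/45, -512/315, …
ICs: h(0) = 0, h′(0) = -2, h′′(0) = 8, h′′′(0) = -32.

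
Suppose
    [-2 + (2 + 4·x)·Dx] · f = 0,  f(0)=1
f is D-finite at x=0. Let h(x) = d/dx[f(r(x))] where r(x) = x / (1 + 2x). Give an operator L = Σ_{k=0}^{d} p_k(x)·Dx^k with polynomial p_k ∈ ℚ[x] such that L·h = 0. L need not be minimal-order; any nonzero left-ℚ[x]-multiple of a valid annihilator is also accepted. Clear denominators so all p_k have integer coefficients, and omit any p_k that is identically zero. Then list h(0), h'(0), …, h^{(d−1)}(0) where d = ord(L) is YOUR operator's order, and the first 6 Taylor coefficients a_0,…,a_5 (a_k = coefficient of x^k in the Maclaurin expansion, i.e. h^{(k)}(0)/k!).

f: a_k = 1, 1, -1/2, 1/2, -5/8, 7/8, …
h₀=f(r): pull back L_f along r ⇒ L₀.
Derive L from L₀ (diff closure).
L = (-5 - 16·x) + (-1 - 6·x - 8·x^2)·Dx  (order 1).
h: a_k = 1, -5, 39/2, -141/2, 1995/8, -7059/8, …
ICs: h(0) = 1.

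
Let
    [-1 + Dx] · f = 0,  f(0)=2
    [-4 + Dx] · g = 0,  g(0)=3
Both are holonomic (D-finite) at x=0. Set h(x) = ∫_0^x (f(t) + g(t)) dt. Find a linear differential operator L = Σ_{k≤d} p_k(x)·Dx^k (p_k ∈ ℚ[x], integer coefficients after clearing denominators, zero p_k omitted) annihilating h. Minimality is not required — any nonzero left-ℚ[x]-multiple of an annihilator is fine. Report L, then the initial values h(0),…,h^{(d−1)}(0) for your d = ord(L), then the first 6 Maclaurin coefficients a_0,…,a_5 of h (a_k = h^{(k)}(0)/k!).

L = 4·Dx - 5·Dx^2 + Dx^3  (order 3).
h: a_k = 0, 5, 7, 25/3, 97/12, 77/12, …
ICs: h(0) = 0, h′(0) = 5, h′′(0) = 14.

f: a_k = 2, 2, 1, 1/3, 1/12, 1/60, …
g: a_k = 3, 12, 24, 32, 32, 128/5, …
Weyl lclm of L_f,L_g ⇒ L₀ (ord ≤ 2).
h=∫h₀ ⇒ L = L₀·Dx.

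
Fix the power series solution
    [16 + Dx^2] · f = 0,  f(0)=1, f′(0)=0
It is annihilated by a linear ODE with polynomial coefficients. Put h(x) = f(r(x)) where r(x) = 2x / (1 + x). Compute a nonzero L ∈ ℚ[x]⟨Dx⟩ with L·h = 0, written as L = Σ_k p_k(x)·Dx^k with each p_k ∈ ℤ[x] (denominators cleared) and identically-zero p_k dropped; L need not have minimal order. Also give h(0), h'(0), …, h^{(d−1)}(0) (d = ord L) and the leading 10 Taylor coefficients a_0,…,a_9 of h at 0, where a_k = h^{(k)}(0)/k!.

L = 64 + (2 + 6·x + 6·x^2 + 2·x^3)·Dx + (1 + 4·x + 6·x^2 + 4·x^3 + x^4)·Dx^2  (order 2).
h: a_k = 1, 0, -32, 64, 224/3, -1664/3, 53216/45, -5184/5, -466336/315, 2444032/315, …
ICs: h(0) = 1, h′(0) = 0.

f: a_k = 1, 0, -8, 0, 32/3, 0, -256/45, 0, 512/315, 0, …
L₀ from L_f via x↦r, Dx↦r'^{-1}Dx.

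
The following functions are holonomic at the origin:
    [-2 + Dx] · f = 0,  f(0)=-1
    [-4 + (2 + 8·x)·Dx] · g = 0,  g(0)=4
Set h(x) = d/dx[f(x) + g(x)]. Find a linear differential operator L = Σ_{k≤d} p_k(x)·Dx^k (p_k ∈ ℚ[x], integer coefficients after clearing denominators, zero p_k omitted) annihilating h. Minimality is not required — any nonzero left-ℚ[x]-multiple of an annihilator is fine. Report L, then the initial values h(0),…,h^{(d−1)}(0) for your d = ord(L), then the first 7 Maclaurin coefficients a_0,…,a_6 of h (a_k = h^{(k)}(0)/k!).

f: a_k = -1, -2, -2, -4/3, -2/3, -4/15, -4/45, …
g: a_k = 4, 8, -8, 16, -40, 112, -336, …
h₀=f+g: left-lcm gives L₀, ord ≤ 2.
h₀' ⇒ L via d/dx closure of L₀.
L = (-8 - 8·x) + (2 - 8·x - 16·x^2)·Dx + (1 + 6·x + 8·x^2)·Dx^2  (order 2).
h: a_k = 6, -20, 44, -488/3, 1676/3, -30248/15, 332632/45, …
ICs: h(0) = 6, h′(0) = -20.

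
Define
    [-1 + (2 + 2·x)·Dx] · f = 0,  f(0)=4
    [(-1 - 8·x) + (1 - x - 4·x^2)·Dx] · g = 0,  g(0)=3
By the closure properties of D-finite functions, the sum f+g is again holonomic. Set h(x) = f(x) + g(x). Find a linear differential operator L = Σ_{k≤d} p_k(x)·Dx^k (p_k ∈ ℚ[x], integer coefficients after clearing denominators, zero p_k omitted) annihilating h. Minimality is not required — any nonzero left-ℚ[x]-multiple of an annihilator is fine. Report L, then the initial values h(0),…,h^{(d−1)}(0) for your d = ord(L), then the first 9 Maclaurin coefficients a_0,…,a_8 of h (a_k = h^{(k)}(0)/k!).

f: a_k = 4, 2, -1/2, 1/4, -5/32, 7/64, -21/256, 33/512, -429/8192, …
g: a_k = 3, 3, 15, 27, 87, 195, 543, 1323, 3495, …
Sum ⇒ L₀ = lclm(L_f,L_g) in ℚ(x)⟨Dx⟩.
L = (21 + 75·x + 228·x^2 + 160·x^3) + (-41 - 174·x - 609·x^2 - 872·x^3 - 400·x^4)·Dx + (2 + 38·x + 30·x^2 - 198·x^3 - 352·x^4 - 160·x^5)·Dx^2  (order 2).
h: a_k = 7, 5, 29/2, 109/4, 2779/32, 12487/64, 138987/256, 677409/512, 28630611/8192, …
ICs: h(0) = 7, h′(0) = 5.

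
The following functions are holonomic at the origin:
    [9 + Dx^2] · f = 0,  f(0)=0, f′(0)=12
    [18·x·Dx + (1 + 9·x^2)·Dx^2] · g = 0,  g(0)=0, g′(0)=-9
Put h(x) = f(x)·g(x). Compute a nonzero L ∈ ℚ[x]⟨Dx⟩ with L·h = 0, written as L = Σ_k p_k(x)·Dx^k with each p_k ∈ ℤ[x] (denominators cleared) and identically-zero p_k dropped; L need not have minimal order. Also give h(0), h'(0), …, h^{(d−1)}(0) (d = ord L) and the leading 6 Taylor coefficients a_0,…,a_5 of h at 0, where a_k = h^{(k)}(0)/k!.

f: a_k = 0, 12, 0, -18, 0, 81/10, …
g: a_k = 0, -9, 0, 27, 0, -729/5, …
f·g: L₀ = L_f ⊗_s L_g, ord ≤ 2·2.
L = (810 + 18954·x^2 + 72171·x^4 + 236196·x^6 + 531441·x^8) + (972·x + 14580·x^3 + 78732·x^5 + 236196·x^7)·Dx + (108 + 2592·x^2 + 13122·x^4 + 52488·x^6 + 118098·x^8)·Dx^2 + (108·x + 1620·x^3 + 8748·x^5 + 26244·x^7)·Dx^3 + (2 + 54·x^2 + 567·x^4 + 2916·x^6 + 6561·x^8)·Dx^4  (order 4).
h: a_k = 0, 0, -108, 0, 486, 0, …
ICs: h(0) = 0, h′(0) = 0, h′′(0) = -216, h′′′(0) = 0.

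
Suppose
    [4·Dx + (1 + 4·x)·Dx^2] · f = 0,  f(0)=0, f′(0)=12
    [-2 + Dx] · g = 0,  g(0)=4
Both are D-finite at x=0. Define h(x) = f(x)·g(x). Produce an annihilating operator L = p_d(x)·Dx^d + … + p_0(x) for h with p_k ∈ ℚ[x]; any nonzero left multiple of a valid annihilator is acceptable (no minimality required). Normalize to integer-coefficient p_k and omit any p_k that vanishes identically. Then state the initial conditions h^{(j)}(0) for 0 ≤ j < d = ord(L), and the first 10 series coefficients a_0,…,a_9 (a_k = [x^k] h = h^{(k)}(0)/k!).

f: a_k = 0, 12, -24, 64, -192, 3072/5, -2048, 49152/7, -24576, 262144/3, …
g: a_k = 4, 8, 8, 16/3, 8/3, 16/15, 16/45, 32/315, 8/315, 16/2835, …
h₀=f·g: eliminate ⇒ L₀, order ≤ 2·1.
L = (-4 + 16·x) - 16·x·Dx + (1 + 4·x)·Dx^2  (order 2).
h: a_k = 0, 48, 0, 160, -384, 6688/5, -13568/3, 1653056/105, -835328/15, 12576224/63, …
ICs: h(0) = 0, h′(0) = 48.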